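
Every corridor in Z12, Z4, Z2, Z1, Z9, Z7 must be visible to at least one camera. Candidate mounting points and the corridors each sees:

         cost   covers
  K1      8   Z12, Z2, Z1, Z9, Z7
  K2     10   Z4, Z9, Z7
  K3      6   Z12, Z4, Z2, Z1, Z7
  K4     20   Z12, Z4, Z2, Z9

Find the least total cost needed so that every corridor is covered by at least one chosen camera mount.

K1, K3 cover every corridor at cost 8 + 6 = 14.
Any cover uses at least 2 camera mounts; among all covering selections none totals below 14.

14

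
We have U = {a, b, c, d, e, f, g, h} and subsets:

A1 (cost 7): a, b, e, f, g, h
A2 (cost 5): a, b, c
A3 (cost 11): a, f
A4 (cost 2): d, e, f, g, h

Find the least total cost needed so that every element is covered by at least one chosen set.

A2, A4 cover every element at cost 5 + 2 = 7.
Any cover uses at least 2 sets; among all covering selections none totals below 7.

7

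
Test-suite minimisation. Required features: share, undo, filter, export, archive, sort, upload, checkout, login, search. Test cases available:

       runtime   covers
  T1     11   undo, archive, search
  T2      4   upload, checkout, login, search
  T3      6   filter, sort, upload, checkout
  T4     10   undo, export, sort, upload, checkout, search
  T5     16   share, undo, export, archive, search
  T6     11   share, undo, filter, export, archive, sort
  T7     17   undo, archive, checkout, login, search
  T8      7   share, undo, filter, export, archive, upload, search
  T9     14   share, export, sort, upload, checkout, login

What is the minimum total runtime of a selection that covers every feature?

15

T2, T6 cover every feature at runtime 4 + 11 = 15.
Any cover uses at least 2 test cases; among all covering selections none totals below 15.
Greedy by coverage-per-runtime would pick T2, T8, T3 for 17 — worse than the optimum 15.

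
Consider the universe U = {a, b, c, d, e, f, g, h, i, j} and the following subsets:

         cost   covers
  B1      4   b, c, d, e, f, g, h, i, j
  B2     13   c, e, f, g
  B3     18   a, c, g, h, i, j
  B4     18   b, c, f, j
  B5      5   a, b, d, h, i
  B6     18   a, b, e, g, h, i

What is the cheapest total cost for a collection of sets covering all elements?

9

B1, B5 cover every element at cost 4 + 5 = 9.
Any cover uses at least 2 sets; among all covering selections none totals below 9.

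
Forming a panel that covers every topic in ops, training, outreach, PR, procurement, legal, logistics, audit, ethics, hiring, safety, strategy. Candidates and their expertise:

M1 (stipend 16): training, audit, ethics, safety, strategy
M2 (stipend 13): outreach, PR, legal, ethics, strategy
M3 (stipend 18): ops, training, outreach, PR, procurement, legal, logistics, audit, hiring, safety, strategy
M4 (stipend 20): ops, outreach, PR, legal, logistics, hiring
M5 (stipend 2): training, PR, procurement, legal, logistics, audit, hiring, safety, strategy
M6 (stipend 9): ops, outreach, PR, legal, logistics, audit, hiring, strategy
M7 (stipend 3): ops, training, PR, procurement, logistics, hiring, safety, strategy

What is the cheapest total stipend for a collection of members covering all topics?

18

M2, M5, M7 cover every topic at stipend 13 + 2 + 3 = 18.
Any cover uses at least 2 members; among all covering selections none totals below 18.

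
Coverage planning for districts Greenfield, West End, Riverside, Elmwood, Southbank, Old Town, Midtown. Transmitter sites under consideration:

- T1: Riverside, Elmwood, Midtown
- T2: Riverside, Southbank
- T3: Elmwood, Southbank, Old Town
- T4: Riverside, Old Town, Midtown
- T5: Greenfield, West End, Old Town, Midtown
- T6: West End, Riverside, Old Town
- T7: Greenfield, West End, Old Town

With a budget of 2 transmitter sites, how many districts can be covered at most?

Choosing T1, T5 covers {Greenfield, West End, Riverside, Elmwood, Old Town, Midtown} — 6 districts.
No choice of 2 transmitter sites does better; here Southbank is left uncovered.

6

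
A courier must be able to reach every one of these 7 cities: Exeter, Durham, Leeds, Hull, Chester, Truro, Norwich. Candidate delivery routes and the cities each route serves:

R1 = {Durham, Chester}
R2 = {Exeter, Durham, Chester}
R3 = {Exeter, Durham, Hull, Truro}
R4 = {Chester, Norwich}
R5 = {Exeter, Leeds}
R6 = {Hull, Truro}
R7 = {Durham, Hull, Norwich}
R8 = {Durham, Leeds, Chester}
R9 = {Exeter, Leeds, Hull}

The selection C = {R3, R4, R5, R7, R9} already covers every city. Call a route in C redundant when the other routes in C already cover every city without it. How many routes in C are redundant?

3

Drop R3: Truro uncovered — not redundant.
Drop R4: Chester uncovered — not redundant.
Drop R5: the rest still cover every city — redundant.
Drop R7: the rest still cover every city — redundant.
Drop R9: the rest still cover every city — redundant.
3 redundant: R5, R7, R9.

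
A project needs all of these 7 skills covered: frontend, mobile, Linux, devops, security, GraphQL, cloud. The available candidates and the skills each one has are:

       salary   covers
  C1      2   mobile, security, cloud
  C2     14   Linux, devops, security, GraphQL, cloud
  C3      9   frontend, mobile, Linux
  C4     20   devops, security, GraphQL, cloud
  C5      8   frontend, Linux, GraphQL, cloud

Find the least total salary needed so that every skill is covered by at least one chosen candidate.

23

C2, C3 cover every skill at salary 14 + 9 = 23.
Any cover uses at least 2 candidates; among all covering selections none totals below 23.
Greedy by coverage-per-salary would pick C1, C5, C2 for 24 — worse than the optimum 23.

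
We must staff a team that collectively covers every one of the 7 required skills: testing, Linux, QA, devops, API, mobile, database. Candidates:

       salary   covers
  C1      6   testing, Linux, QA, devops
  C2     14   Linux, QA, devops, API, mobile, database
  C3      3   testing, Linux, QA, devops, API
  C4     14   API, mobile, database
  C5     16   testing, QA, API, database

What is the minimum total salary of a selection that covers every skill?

17

C2, C3 cover every skill at salary 14 + 3 = 17.
Any cover uses at least 2 candidates; among all covering selections none totals below 17.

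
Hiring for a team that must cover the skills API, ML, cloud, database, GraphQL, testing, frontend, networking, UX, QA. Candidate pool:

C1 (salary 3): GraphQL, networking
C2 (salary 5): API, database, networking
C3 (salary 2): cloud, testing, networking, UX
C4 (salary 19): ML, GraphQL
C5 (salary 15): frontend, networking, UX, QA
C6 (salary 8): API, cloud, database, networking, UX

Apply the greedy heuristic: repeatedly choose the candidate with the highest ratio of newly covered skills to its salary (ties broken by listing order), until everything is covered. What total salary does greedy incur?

Pick 1: C3 adds 4 new (cloud, testing, networking, UX) at salary 2 (ratio 4/2).
Pick 2: C2 adds 2 new (API, database) at salary 5 (ratio 2/5).
Pick 3: C1 adds 1 new (GraphQL) at salary 3 (ratio 1/3).
Pick 4: C5 adds 2 new (frontend, QA) at salary 15 (ratio 2/15).
Pick 5: C4 adds 1 new (ML) at salary 19 (ratio 1/19).
Greedy total salary: 2 + 5 + 3 + 15 + 19 = 44. (The true optimum is 41, so greedy overshoots here.)

44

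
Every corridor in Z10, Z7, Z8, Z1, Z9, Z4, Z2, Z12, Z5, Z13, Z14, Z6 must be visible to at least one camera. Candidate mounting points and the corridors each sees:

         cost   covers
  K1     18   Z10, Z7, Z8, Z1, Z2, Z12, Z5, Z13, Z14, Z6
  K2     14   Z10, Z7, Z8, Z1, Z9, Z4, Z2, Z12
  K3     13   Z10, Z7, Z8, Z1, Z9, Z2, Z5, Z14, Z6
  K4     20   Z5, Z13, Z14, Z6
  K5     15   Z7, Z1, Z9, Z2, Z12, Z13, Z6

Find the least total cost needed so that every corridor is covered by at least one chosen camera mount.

K1, K2 cover every corridor at cost 18 + 14 = 32.
Any cover uses at least 2 camera mounts; among all covering selections none totals below 32.
Greedy by coverage-per-cost would pick K3, K2, K5 for 42 — worse than the optimum 32.

32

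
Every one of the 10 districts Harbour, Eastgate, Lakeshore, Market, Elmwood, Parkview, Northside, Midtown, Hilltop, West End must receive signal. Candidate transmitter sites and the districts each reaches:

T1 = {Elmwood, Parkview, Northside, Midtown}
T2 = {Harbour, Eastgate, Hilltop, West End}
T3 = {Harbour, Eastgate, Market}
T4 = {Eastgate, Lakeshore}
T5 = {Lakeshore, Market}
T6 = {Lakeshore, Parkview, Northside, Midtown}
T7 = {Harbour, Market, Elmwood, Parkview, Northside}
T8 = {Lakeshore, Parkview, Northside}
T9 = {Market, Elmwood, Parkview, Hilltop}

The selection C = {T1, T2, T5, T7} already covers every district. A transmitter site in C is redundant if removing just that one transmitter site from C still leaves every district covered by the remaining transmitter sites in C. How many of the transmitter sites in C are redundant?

1

Drop T1: Midtown uncovered — not redundant.
Drop T2: Eastgate, Hilltop, West End uncovered — not redundant.
Drop T5: Lakeshore uncovered — not redundant.
Drop T7: the rest still cover every district — redundant.
1 redundant: T7.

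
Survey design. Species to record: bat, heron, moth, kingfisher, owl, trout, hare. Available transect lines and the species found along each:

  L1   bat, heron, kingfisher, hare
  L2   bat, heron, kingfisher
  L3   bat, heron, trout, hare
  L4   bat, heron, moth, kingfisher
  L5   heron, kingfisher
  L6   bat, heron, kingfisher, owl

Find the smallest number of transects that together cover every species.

L3, L4, L6 together cover {bat, heron, moth, kingfisher, owl, trout, hare} — every species.
No 2 of the 6 transects cover everything (all 15 pairs fall short), so 3 is minimum.
Greedy (largest uncovered first) would take L1, L3, L4, L6 — 4 transects — but 3 suffice.

3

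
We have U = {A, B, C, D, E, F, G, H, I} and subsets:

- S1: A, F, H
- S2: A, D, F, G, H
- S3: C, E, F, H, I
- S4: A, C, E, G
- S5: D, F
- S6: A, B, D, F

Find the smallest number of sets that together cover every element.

3

S2, S3, S6 together cover {A, B, C, D, E, F, G, H, I} — every element.
No 2 of the 6 sets cover everything (all 15 pairs fall short), so 3 is minimum.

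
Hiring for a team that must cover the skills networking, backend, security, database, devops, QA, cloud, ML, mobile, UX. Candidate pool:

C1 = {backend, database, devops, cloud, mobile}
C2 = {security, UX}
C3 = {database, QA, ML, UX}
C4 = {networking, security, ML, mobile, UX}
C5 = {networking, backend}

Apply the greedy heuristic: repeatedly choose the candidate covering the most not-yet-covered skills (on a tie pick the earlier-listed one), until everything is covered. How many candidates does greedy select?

Pick 1: C1 covers 5 new skills (backend, database, devops, cloud, mobile).
Pick 2: C4 covers 4 new skills (networking, security, ML, UX).
Pick 3: C3 covers 1 new skills (QA).
Greedy uses 3 candidates.

3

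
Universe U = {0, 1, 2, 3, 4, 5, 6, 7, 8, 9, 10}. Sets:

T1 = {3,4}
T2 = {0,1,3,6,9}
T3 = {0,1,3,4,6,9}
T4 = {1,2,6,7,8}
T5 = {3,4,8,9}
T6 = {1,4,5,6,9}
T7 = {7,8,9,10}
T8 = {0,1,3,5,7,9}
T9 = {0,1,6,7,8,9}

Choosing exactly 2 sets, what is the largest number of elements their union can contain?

Choosing T3, T4 covers {0, 1, 2, 3, 4, 6, 7, 8, 9} — 9 elements.
No choice of 2 sets does better; here 5, 10 are left uncovered.

9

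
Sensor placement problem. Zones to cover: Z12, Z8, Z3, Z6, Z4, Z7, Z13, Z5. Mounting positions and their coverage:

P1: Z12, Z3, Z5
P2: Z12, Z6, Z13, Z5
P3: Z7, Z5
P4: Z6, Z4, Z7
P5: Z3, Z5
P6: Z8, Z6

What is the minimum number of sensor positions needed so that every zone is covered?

4

P1, P2, P4, P6 together cover {Z12, Z8, Z3, Z6, Z4, Z7, Z13, Z5} — every zone.
No 3 of the 6 sensor positions cover everything (all 20 triples fall short), so 4 is minimum.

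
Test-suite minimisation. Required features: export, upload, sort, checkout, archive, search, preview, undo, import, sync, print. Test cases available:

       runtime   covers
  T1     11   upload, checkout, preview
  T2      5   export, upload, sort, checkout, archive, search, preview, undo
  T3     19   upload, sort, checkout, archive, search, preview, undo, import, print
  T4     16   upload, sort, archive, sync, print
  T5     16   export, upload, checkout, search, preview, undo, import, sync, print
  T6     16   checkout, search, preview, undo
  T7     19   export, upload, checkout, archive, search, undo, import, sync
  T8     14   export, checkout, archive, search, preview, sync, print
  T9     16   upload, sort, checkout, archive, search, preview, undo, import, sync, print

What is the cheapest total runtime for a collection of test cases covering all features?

T2, T5 cover every feature at runtime 5 + 16 = 21.
Any cover uses at least 2 test cases; among all covering selections none totals below 21.

21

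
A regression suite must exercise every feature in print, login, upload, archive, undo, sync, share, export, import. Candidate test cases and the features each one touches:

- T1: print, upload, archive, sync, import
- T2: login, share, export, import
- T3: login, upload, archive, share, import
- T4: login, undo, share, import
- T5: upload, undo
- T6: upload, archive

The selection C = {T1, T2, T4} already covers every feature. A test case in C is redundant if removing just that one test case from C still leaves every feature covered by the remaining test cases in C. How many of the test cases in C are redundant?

Drop T1: print, upload, archive, sync uncovered — not redundant.
Drop T2: export uncovered — not redundant.
Drop T4: undo uncovered — not redundant.
None of the test cases in C is redundant.

0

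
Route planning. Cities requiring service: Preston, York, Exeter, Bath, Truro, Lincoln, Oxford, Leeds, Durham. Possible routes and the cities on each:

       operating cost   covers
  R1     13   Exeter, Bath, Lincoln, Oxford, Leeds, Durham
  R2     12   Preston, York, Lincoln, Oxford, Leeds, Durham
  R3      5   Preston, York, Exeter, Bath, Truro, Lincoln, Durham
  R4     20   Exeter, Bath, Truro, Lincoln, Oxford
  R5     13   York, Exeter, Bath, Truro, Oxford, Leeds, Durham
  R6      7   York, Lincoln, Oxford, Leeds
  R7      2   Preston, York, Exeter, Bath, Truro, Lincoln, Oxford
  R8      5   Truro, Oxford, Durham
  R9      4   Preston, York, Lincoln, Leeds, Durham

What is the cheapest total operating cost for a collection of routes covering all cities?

R7, R9 cover every city at operating cost 2 + 4 = 6.
Any cover uses at least 2 routes; among all covering selections none totals below 6.

6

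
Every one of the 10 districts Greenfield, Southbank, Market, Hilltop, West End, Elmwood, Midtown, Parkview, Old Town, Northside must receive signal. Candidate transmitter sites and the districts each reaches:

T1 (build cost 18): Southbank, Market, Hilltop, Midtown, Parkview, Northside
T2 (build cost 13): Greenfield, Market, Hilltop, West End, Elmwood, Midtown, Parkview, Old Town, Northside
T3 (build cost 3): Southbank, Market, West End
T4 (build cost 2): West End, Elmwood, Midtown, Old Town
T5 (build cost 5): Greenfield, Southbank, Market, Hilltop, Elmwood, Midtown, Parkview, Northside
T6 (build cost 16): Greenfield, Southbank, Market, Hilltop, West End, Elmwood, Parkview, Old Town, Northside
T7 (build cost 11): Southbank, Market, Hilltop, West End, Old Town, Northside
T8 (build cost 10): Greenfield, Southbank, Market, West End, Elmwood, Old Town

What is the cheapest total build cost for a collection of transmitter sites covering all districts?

7

T4, T5 cover every district at build cost 2 + 5 = 7.
Any cover uses at least 2 transmitter sites; among all covering selections none totals below 7.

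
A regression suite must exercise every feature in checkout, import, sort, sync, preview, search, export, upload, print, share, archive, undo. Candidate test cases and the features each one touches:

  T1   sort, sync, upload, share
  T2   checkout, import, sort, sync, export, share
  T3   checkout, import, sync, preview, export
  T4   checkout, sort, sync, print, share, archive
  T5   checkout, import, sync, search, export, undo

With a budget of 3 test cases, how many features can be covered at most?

11

Choosing T1, T4, T5 covers {checkout, import, sort, sync, search, export, upload, print, share, archive, undo} — 11 features.
No choice of 3 test cases does better; here preview is left uncovered.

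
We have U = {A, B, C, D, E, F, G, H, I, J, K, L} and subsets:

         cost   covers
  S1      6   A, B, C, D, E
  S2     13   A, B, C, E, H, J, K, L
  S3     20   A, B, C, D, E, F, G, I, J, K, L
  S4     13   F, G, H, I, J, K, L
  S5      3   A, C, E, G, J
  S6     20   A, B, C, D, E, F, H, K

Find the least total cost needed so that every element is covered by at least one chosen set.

S1, S4 cover every element at cost 6 + 13 = 19.
Any cover uses at least 2 sets; among all covering selections none totals below 19.
Greedy by coverage-per-cost would pick S5, S4, S1 for 22 — worse than the optimum 19.

19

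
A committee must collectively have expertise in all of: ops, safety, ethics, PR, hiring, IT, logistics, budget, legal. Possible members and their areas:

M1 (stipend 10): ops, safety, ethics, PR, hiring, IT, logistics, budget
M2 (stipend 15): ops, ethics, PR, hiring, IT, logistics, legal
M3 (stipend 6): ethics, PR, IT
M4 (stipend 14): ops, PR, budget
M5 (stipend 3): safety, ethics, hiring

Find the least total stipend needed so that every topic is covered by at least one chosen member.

M1, M2 cover every topic at stipend 10 + 15 = 25.
Any cover uses at least 2 members; among all covering selections none totals below 25.
Greedy by coverage-per-stipend would pick M5, M1, M2 for 28 — worse than the optimum 25.

25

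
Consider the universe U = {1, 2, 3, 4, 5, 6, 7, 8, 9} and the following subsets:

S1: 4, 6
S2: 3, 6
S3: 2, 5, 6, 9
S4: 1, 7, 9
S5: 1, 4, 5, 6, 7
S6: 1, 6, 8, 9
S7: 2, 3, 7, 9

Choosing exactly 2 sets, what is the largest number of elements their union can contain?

8

Choosing S5, S7 covers {1, 2, 3, 4, 5, 6, 7, 9} — 8 elements.
No choice of 2 sets does better; here 8 is left uncovered.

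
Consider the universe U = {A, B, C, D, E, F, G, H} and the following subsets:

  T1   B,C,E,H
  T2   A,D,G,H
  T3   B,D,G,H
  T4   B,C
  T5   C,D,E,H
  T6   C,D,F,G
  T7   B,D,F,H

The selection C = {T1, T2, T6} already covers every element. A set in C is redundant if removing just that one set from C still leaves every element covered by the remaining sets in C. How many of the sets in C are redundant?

0

Drop T1: B, E uncovered — not redundant.
Drop T2: A uncovered — not redundant.
Drop T6: F uncovered — not redundant.
None of the sets in C is redundant.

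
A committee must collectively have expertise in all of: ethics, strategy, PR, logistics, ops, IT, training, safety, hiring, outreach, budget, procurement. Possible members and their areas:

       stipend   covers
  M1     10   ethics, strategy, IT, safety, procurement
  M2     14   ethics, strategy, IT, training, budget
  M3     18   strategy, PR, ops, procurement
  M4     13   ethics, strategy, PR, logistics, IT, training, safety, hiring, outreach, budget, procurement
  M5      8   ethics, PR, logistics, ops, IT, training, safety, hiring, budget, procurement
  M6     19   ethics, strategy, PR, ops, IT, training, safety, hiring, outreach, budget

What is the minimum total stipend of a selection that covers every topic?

21

M4, M5 cover every topic at stipend 13 + 8 = 21.
Any cover uses at least 2 members; among all covering selections none totals below 21.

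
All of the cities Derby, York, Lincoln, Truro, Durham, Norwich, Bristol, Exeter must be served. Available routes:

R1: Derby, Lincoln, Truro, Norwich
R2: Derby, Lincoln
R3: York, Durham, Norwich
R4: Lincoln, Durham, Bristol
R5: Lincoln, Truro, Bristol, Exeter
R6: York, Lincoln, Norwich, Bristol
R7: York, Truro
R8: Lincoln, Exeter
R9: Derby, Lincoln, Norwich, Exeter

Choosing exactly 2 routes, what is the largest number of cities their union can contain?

Choosing R3, R5 covers {York, Lincoln, Truro, Durham, Norwich, Bristol, Exeter} — 7 cities.
No choice of 2 routes does better; here Derby is left uncovered.

7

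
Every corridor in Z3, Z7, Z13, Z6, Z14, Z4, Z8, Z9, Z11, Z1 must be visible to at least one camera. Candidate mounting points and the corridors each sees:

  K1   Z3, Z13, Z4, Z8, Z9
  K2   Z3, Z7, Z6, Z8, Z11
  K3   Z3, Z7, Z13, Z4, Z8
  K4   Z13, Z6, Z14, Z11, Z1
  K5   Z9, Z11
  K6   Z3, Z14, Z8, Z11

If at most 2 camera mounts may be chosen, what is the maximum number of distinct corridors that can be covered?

9

Choosing K1, K4 covers {Z3, Z13, Z6, Z14, Z4, Z8, Z9, Z11, Z1} — 9 corridors.
No choice of 2 camera mounts does better; here Z7 is left uncovered.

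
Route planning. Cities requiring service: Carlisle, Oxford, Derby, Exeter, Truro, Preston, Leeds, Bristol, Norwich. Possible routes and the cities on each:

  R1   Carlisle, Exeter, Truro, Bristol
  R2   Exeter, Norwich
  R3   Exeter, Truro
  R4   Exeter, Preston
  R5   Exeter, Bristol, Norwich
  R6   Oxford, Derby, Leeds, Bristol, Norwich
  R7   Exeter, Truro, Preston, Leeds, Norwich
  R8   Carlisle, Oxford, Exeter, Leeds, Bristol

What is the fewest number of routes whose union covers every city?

3

R1, R4, R6 together cover {Carlisle, Oxford, Derby, Exeter, Truro, Preston, Leeds, Bristol, Norwich} — every city.
No 2 of the 8 routes cover everything (all 28 pairs fall short), so 3 is minimum.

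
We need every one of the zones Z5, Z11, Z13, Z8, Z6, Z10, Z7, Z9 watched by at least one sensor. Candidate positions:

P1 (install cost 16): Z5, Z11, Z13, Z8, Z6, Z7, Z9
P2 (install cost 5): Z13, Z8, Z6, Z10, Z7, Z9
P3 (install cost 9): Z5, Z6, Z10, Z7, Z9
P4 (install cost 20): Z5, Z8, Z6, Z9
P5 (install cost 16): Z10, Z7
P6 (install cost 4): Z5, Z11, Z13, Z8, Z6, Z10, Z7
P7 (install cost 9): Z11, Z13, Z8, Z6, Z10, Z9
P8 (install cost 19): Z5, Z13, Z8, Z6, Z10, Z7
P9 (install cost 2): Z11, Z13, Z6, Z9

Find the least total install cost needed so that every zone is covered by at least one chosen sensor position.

6

P6, P9 cover every zone at install cost 4 + 2 = 6.
Any cover uses at least 2 sensor positions; among all covering selections none totals below 6.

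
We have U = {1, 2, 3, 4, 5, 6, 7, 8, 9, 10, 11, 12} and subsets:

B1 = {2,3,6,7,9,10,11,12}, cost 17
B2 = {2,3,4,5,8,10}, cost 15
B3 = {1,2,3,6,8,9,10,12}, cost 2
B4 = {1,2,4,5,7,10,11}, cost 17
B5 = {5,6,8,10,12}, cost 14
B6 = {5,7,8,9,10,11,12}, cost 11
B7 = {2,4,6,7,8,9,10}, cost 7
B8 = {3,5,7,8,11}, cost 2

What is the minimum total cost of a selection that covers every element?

11

B3, B7, B8 cover every element at cost 2 + 7 + 2 = 11.
Any cover uses at least 2 sets; among all covering selections none totals below 11.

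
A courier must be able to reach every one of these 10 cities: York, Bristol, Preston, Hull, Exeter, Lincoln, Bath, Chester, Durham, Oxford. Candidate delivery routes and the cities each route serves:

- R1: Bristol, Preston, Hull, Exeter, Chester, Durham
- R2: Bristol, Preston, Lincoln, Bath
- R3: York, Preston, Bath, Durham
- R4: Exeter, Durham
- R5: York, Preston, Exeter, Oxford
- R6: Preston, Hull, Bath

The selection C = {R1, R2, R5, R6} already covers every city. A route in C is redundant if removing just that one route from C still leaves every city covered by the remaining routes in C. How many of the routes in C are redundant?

1

Drop R1: Chester, Durham uncovered — not redundant.
Drop R2: Lincoln uncovered — not redundant.
Drop R5: York, Oxford uncovered — not redundant.
Drop R6: the rest still cover every city — redundant.
1 redundant: R6.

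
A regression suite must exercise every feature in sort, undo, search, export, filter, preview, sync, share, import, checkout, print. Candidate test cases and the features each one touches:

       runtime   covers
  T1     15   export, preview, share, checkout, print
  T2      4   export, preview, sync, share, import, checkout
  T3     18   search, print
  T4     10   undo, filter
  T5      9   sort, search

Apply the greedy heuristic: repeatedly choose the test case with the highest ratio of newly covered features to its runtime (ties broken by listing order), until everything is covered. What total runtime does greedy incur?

38

Pick 1: T2 adds 6 new (export, preview, sync, share, import, checkout) at runtime 4 (ratio 6/4).
Pick 2: T5 adds 2 new (sort, search) at runtime 9 (ratio 2/9).
Pick 3: T4 adds 2 new (undo, filter) at runtime 10 (ratio 2/10).
Pick 4: T1 adds 1 new (print) at runtime 15 (ratio 1/15).
Greedy total runtime: 4 + 9 + 10 + 15 = 38.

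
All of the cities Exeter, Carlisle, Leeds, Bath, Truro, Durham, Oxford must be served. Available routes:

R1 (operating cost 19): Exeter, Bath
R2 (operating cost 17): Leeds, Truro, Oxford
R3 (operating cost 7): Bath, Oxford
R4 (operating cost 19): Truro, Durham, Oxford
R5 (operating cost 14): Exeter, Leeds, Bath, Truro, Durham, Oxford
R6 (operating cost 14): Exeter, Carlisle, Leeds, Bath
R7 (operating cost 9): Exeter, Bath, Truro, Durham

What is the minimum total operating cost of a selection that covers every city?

R5, R6 cover every city at operating cost 14 + 14 = 28.
Any cover uses at least 2 routes; among all covering selections none totals below 28.
Greedy by coverage-per-operating cost would pick R7, R3, R6 for 30 — worse than the optimum 28.

28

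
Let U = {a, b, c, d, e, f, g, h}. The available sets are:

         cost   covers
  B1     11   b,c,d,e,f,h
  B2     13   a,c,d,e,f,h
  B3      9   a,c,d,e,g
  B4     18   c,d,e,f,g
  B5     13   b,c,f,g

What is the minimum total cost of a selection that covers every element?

B1, B3 cover every element at cost 11 + 9 = 20.
Any cover uses at least 2 sets; among all covering selections none totals below 20.

20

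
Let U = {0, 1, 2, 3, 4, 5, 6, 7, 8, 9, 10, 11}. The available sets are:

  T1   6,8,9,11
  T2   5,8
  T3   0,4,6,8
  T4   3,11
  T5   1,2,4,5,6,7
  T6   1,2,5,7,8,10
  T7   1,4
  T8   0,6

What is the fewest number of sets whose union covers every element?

4

T1, T3, T4, T6 together cover {0, 1, 2, 3, 4, 5, 6, 7, 8, 9, 10, 11} — every element.
No 3 of the 8 sets cover everything (all 56 triples fall short), so 4 is minimum.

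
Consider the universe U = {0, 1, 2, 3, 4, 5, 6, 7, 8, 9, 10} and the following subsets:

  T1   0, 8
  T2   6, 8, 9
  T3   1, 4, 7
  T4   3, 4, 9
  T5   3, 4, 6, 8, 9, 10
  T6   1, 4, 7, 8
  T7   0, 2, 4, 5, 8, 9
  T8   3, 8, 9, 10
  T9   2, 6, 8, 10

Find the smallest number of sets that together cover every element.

T3, T5, T7 together cover {0, 1, 2, 3, 4, 5, 6, 7, 8, 9, 10} — every element.
No 2 of the 9 sets cover everything (all 36 pairs fall short), so 3 is minimum.

3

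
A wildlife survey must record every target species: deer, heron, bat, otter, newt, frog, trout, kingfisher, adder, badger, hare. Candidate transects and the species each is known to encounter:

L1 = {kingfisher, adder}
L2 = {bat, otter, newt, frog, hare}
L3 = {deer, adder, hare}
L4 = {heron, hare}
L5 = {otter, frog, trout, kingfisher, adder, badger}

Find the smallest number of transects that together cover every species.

L2, L3, L4, L5 together cover {deer, heron, bat, otter, newt, frog, trout, kingfisher, adder, badger, hare} — every species.
No 3 of the 5 transects cover everything (all 10 triples fall short), so 4 is minimum.

4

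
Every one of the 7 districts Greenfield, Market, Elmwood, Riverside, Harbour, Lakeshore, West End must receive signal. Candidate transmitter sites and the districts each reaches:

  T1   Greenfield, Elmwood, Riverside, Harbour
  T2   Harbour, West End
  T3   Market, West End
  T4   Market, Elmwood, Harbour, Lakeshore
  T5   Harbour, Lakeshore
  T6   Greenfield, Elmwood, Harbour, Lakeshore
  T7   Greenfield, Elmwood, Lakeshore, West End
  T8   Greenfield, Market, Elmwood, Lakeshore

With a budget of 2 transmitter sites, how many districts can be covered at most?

6

Choosing T1, T3 covers {Greenfield, Market, Elmwood, Riverside, Harbour, West End} — 6 districts.
No choice of 2 transmitter sites does better; here Lakeshore is left uncovered.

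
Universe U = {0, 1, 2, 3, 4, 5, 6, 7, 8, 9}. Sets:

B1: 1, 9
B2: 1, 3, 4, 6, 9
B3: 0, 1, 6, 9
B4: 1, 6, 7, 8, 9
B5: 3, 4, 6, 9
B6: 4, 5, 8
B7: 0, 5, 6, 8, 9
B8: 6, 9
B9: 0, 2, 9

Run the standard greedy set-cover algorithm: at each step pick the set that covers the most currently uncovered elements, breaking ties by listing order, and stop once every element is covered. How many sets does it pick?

4

Pick 1: B2 covers 5 new elements (1, 3, 4, 6, 9).
Pick 2: B7 covers 3 new elements (0, 5, 8).
Pick 3: B4 covers 1 new elements (7).
Pick 4: B9 covers 1 new elements (2).
Greedy uses 4 sets.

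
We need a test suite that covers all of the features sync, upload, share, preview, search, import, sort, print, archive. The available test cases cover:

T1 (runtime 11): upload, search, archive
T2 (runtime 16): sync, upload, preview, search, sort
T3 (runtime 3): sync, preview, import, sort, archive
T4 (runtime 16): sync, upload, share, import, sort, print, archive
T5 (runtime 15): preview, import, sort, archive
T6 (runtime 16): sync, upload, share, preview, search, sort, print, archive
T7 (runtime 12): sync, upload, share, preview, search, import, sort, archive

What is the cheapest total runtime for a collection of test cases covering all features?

T3, T6 cover every feature at runtime 3 + 16 = 19.
Any cover uses at least 2 test cases; among all covering selections none totals below 19.

19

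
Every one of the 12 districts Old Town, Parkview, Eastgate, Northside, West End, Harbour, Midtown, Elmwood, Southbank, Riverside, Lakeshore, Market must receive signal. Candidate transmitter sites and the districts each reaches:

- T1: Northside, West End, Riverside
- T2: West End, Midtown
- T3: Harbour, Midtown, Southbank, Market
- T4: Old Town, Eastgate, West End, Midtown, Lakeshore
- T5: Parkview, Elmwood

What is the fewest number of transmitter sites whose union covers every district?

T1, T3, T4, T5 together cover {Old Town, Parkview, Eastgate, Northside, West End, Harbour, Midtown, Elmwood, Southbank, Riverside, Lakeshore, Market} — every district.
No 3 of the 5 transmitter sites cover everything (all 10 triples fall short), so 4 is minimum.

4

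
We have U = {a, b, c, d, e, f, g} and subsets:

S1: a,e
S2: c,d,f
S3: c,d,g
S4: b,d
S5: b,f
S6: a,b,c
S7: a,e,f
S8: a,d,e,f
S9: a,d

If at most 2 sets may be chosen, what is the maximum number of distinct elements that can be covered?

6

Choosing S3, S7 covers {a, c, d, e, f, g} — 6 elements.
No choice of 2 sets does better; here b is left uncovered.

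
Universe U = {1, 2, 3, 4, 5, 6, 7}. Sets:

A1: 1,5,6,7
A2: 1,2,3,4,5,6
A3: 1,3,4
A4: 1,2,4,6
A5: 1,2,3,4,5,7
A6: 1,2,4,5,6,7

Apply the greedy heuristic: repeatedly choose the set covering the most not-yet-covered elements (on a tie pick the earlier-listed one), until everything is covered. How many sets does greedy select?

2

Pick 1: A2 covers 6 new elements (1, 2, 3, 4, 5, 6).
Pick 2: A1 covers 1 new elements (7).
Greedy uses 2 sets.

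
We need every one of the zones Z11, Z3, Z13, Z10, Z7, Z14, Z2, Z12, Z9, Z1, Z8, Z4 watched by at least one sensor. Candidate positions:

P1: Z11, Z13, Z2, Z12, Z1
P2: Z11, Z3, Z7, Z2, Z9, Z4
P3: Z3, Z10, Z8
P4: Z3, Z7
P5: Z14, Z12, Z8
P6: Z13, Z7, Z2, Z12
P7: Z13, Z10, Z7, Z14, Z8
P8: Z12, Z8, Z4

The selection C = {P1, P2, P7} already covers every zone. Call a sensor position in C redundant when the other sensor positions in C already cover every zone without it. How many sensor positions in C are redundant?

Drop P1: Z12, Z1 uncovered — not redundant.
Drop P2: Z3, Z9, Z4 uncovered — not redundant.
Drop P7: Z10, Z14, Z8 uncovered — not redundant.
None of the sensor positions in C is redundant.

0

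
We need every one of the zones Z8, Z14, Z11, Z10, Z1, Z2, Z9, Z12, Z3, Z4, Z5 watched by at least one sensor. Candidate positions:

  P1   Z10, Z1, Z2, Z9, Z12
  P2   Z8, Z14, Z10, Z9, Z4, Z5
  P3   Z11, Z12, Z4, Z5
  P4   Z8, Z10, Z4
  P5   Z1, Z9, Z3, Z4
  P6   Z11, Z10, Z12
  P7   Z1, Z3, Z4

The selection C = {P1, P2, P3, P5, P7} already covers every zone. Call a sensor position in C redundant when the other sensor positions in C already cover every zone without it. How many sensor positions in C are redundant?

Drop P1: Z2 uncovered — not redundant.
Drop P2: Z8, Z14 uncovered — not redundant.
Drop P3: Z11 uncovered — not redundant.
Drop P5: the rest still cover every zone — redundant.
Drop P7: the rest still cover every zone — redundant.
2 redundant: P5, P7.

2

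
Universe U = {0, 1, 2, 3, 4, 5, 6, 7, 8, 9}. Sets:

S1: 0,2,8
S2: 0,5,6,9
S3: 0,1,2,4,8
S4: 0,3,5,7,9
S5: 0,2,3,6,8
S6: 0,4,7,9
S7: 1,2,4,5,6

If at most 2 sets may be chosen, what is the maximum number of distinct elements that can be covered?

Choosing S3, S4 covers {0, 1, 2, 3, 4, 5, 7, 8, 9} — 9 elements.
No choice of 2 sets does better; here 6 is left uncovered.

9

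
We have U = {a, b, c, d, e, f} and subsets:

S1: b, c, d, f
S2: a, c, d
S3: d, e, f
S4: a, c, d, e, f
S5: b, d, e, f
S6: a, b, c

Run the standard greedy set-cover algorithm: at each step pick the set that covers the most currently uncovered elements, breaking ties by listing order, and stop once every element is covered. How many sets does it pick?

2

Pick 1: S4 covers 5 new elements (a, c, d, e, f).
Pick 2: S1 covers 1 new elements (b).
Greedy uses 2 sets.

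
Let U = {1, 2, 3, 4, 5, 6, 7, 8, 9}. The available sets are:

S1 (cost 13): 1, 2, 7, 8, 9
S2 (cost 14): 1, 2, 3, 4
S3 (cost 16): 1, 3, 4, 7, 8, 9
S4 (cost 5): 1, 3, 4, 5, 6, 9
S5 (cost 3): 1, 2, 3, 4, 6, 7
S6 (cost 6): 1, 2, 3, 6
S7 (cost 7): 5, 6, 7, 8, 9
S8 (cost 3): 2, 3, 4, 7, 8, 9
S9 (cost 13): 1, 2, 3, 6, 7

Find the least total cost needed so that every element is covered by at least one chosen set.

S4, S8 cover every element at cost 5 + 3 = 8.
Any cover uses at least 2 sets; among all covering selections none totals below 8.
Greedy by coverage-per-cost would pick S5, S8, S4 for 11 — worse than the optimum 8.

8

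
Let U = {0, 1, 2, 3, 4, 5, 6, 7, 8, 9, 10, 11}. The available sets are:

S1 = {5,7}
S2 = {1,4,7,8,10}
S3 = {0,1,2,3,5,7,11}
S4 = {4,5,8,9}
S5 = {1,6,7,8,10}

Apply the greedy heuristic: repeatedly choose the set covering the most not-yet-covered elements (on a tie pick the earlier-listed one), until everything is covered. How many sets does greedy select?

Pick 1: S3 covers 7 new elements (0, 1, 2, 3, 5, 7, 11).
Pick 2: S2 covers 3 new elements (4, 8, 10).
Pick 3: S4 covers 1 new elements (9).
Pick 4: S5 covers 1 new elements (6).
Greedy uses 4 sets. (The true minimum is 3.)

4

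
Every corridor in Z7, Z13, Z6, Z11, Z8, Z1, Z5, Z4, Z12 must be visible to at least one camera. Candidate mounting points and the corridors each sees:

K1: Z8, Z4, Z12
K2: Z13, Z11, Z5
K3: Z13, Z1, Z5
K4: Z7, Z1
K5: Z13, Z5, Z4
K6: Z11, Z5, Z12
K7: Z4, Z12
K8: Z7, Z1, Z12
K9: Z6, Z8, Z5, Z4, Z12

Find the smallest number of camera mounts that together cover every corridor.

K2, K4, K9 together cover {Z7, Z13, Z6, Z11, Z8, Z1, Z5, Z4, Z12} — every corridor.
No 2 of the 9 camera mounts cover everything (all 36 pairs fall short), so 3 is minimum.

3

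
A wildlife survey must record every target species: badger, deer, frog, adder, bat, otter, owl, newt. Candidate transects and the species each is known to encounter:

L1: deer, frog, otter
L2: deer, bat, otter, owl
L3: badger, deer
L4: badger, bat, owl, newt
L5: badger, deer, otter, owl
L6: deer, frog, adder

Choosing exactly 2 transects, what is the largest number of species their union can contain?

7

Choosing L1, L4 covers {badger, deer, frog, bat, otter, owl, newt} — 7 species.
No choice of 2 transects does better; here adder is left uncovered.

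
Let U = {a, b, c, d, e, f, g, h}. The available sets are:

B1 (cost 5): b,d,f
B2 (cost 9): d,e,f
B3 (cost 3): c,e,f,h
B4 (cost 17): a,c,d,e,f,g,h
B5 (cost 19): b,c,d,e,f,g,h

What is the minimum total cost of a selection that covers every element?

22

B1, B4 cover every element at cost 5 + 17 = 22.
Any cover uses at least 2 sets; among all covering selections none totals below 22.
Greedy by coverage-per-cost would pick B3, B1, B4 for 25 — worse than the optimum 22.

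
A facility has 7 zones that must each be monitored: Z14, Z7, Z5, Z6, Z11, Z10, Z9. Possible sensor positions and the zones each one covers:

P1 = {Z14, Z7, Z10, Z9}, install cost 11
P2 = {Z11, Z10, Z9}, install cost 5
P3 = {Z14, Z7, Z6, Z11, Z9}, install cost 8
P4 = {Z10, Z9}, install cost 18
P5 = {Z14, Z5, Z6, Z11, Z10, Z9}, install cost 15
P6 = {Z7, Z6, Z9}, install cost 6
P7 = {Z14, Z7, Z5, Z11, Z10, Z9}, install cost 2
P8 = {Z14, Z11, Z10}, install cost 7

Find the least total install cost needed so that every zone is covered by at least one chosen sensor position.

8

P6, P7 cover every zone at install cost 6 + 2 = 8.
Any cover uses at least 2 sensor positions; among all covering selections none totals below 8.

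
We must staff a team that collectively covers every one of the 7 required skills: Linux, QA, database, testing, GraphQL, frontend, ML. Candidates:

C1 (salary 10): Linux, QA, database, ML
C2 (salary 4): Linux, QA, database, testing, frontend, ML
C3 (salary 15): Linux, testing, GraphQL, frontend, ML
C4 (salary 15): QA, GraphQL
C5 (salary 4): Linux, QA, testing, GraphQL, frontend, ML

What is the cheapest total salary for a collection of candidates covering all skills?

C2, C5 cover every skill at salary 4 + 4 = 8.
Any cover uses at least 2 candidates; among all covering selections none totals below 8.

8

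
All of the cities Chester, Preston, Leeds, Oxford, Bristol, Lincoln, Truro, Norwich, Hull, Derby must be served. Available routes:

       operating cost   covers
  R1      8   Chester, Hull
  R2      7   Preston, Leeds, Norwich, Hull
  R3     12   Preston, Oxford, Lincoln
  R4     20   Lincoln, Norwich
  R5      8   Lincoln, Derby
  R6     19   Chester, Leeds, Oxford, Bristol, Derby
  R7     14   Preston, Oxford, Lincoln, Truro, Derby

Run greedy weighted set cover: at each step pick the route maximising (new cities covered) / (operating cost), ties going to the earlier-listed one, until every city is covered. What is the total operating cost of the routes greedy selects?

Pick 1: R2 adds 4 new (Preston, Leeds, Norwich, Hull) at operating cost 7 (ratio 4/7).
Pick 2: R7 adds 4 new (Oxford, Lincoln, Truro, Derby) at operating cost 14 (ratio 4/14).
Pick 3: R1 adds 1 new (Chester) at operating cost 8 (ratio 1/8).
Pick 4: R6 adds 1 new (Bristol) at operating cost 19 (ratio 1/19).
Greedy total operating cost: 7 + 14 + 8 + 19 = 48. (The true optimum is 40, so greedy overshoots here.)

48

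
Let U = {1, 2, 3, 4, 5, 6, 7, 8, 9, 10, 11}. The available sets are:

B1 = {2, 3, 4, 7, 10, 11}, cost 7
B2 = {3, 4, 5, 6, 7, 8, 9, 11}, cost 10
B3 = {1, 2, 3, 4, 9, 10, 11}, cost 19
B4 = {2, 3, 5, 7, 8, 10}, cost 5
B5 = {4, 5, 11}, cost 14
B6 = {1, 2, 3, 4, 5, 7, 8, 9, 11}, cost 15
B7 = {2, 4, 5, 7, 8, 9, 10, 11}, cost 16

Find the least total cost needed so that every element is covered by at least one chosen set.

B2, B3 cover every element at cost 10 + 19 = 29.
Any cover uses at least 2 sets; among all covering selections none totals below 29.

29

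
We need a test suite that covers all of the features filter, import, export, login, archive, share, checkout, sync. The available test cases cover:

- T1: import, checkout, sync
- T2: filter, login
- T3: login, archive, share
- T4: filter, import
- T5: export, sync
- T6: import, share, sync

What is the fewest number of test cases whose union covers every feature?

4

T1, T2, T3, T5 together cover {filter, import, export, login, archive, share, checkout, sync} — every feature.
No 3 of the 6 test cases cover everything (all 20 triples fall short), so 4 is minimum.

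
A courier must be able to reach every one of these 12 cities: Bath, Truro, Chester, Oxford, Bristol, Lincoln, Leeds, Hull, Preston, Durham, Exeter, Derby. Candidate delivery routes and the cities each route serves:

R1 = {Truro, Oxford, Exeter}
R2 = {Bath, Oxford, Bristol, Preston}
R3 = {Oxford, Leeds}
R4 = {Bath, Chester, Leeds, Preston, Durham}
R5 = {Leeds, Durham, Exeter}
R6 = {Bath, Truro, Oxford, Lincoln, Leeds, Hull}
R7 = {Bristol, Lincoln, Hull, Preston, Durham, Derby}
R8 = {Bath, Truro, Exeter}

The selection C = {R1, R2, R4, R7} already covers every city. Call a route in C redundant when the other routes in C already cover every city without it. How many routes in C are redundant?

Drop R1: Truro, Exeter uncovered — not redundant.
Drop R2: the rest still cover every city — redundant.
Drop R4: Chester, Leeds uncovered — not redundant.
Drop R7: Lincoln, Hull, Derby uncovered — not redundant.
1 redundant: R2.

1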